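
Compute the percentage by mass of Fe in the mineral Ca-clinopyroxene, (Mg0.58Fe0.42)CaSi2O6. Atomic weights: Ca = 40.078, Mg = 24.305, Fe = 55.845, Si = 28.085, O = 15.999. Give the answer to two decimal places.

Formula mass = 0.58×24.305 + 0.42×55.845 + 1×40.078 + 2×28.085 + 6×15.999 = 229.794 g/mol, of which 23.455 g is Fe.
So Fe makes up 23.455/229.794 = 0.1021 of the mass, i.e. 10.21%.

10.21 weight percent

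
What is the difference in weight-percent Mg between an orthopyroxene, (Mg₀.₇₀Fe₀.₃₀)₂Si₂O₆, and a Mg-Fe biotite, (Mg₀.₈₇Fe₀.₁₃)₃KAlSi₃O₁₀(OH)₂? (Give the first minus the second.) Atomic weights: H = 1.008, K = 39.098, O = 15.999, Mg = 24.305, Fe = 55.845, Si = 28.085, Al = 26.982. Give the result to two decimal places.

Mg in (Mg₀.₇₀Fe₀.₃₀)₂Si₂O₆: molar mass 219.698 g/mol; 1.40×24.305 = 34.027 g → 15.49 wt%.
Mg in (Mg₀.₈₇Fe₀.₁₃)₃KAlSi₃O₁₀(OH)₂: molar mass 429.555 g/mol; 2.61×24.305 = 63.436 g → 14.77 wt%.
Difference = 15.49 − 14.77 = 0.72 percentage points.

0.72 percentage points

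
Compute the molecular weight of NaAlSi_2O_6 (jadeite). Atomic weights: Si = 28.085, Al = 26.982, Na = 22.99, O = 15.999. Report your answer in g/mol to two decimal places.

202.14 g/mol

Na: 1 × 22.99 = 22.9900
Al: 1 × 26.982 = 26.9820
Si: 2 × 28.085 = 56.1700
O: 6 × 15.999 = 95.9940
Summing the contributions gives the formula mass.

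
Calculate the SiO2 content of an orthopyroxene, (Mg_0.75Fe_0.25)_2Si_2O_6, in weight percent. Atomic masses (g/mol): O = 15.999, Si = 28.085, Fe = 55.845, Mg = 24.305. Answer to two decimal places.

Molar mass of (Mg_0.75Fe_0.25)_2Si_2O_6 = 1.50*24.305 + 0.50*55.845 + 2*28.085 + 6*15.999 = 216.544 g/mol.
Each formula unit contains 2 Si, equivalent to 2/1 = 2.0000 mol SiO2.
M(SiO2) = 1×28.085 + 2×15.999 = 60.083 g/mol.
Mass of SiO2 per formula unit = 2.0000 × 60.083 = 120.166 g.
SiO2 wt% = 120.166 / 216.544 × 100 = 55.49%.

55.49 wt%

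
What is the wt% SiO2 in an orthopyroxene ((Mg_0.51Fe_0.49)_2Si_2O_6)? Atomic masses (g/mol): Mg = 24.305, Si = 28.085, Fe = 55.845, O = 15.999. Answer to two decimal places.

M((Mg_0.51Fe_0.49)_2Si_2O_6) = 231.683 g/mol; M(SiO2) = 60.083 g/mol.
Moles SiO2 per formula unit = 2 Si ÷ 1 = 2.0000.
SiO2 fraction = (2.0000 × 60.083) / 231.683 = 120.166/231.683 = 0.5187.

51.87 wt%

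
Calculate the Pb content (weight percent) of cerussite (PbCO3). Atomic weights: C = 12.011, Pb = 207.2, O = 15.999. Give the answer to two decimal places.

M(PbCO3) = 267.208 g/mol.
Pb contributes 1 × 207.2 = 207.200 g per mole.
207.200/267.208 = 0.7754 → 77.54%.

77.54 weight percent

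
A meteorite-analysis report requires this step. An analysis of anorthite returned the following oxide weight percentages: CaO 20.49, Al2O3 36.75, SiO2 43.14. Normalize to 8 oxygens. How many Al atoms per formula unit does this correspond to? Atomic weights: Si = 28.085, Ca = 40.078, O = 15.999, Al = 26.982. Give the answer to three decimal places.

CaO (M=56.077): mol = 0.36539; Ca = 0.36539, O = 0.36539.
Al2O3 (M=101.961): mol = 0.36043; Al = 0.72086, O = 1.08129.
SiO2 (M=60.083): mol = 0.71801; Si = 0.71801, O = 1.43602.
ΣO = 2.88270; factor = 8/ΣO = 2.77518.
Al apfu = 0.72086 × 2.77518 = 2.001.

2.001 Al apfu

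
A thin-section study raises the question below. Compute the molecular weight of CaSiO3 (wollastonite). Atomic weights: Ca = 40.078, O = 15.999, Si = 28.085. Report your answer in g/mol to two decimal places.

M = 1(40.078) + 1(28.085) + 3(15.999)

116.16 g/mol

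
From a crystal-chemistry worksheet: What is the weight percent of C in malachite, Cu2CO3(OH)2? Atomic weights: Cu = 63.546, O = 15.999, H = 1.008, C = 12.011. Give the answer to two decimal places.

Molar mass of Cu2CO3(OH)2: 2*63.546 + 1*12.011 + 5*15.999 + 2*1.008 = 221.114 g/mol.
Mass of C per formula unit: 1 × 12.011 = 12.011 g.
Weight fraction C = 12.011 / 221.114 = 0.0543.

5.43 mass %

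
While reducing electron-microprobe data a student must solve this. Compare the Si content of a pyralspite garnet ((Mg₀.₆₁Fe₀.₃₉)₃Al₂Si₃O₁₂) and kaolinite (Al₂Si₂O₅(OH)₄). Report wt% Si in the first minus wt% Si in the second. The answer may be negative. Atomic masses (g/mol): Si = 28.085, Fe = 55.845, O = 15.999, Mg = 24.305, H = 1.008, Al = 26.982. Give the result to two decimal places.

-2.61 percentage points

M((Mg₀.₆₁Fe₀.₃₉)₃Al₂Si₃O₁₂) = 440.024 g/mol, so wt% Si = 84.255/440.024 × 100 = 19.15%.
M(Al₂Si₂O₅(OH)₄) = 258.157 g/mol, so wt% Si = 56.170/258.157 × 100 = 21.76%.
19.15 − 21.76 = -2.61 pp.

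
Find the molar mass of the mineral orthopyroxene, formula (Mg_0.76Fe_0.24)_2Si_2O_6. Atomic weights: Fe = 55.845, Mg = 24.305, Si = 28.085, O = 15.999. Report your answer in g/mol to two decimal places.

The formula mass is the sum 1.52·24.305 + 0.48·55.845 + 2·28.085 + 6·15.999.

215.91 g/mol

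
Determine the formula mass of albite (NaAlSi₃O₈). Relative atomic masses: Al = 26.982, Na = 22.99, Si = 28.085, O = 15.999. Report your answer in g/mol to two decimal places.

262.22 g/mol

The formula mass is the sum 1×22.99 + 1×26.982 + 3×28.085 + 8×15.999.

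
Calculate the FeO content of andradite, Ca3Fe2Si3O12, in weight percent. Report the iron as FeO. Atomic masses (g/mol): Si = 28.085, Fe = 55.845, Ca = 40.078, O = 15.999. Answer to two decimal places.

Formula mass = 508.167 g/mol.
2 Fe → 2.0000 mol FeO per formula unit; M(FeO) = 71.844, so FeO mass = 143.688 g.
143.688/508.167 × 100 = 28.28 wt%.

28.28 wt%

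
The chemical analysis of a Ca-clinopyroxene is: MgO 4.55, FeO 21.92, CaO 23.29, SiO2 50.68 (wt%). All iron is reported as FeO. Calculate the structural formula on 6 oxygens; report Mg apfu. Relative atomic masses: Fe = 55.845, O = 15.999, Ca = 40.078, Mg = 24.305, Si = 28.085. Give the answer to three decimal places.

4.55 wt% MgO ÷ 40.304 g/mol = 0.11289 mol, giving 0.11289 Mg and 0.11289 O.
21.92 wt% FeO ÷ 71.844 g/mol = 0.30511 mol, giving 0.30511 Fe and 0.30511 O.
23.29 wt% CaO ÷ 56.077 g/mol = 0.41532 mol, giving 0.41532 Ca and 0.41532 O.
50.68 wt% SiO2 ÷ 60.083 g/mol = 0.84350 mol, giving 0.84350 Si and 1.68700 O.
Oxygen sums to 2.52032; scaling by 6/2.52032 = 2.38065 puts the formula on 6 O.
Mg: 0.11289 × 2.38065 = 0.269 atoms per formula unit.

0.269 Mg apfu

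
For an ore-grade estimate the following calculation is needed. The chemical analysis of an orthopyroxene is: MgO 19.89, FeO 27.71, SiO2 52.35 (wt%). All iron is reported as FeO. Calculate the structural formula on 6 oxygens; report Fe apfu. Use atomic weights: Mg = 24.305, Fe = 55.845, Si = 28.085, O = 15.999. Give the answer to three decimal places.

0.883 Fe apfu

MgO (M=40.304): mol = 0.49350; Mg = 0.49350, O = 0.49350.
FeO (M=71.844): mol = 0.38570; Fe = 0.38570, O = 0.38570.
SiO2 (M=60.083): mol = 0.87129; Si = 0.87129, O = 1.74258.
ΣO = 2.62178; factor = 6/ΣO = 2.28852.
Fe apfu = 0.38570 × 2.28852 = 0.883.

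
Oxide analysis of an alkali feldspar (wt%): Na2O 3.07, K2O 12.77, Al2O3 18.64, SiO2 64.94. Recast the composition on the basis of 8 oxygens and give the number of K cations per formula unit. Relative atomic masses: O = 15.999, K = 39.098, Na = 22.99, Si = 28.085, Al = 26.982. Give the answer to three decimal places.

0.749 K apfu

3.07 wt% Na2O ÷ 61.979 g/mol = 0.04953 mol, giving 0.09906 Na and 0.04953 O.
12.77 wt% K2O ÷ 94.195 g/mol = 0.13557 mol, giving 0.27114 K and 0.13557 O.
18.64 wt% Al2O3 ÷ 101.961 g/mol = 0.18281 mol, giving 0.36562 Al and 0.54843 O.
64.94 wt% SiO2 ÷ 60.083 g/mol = 1.08084 mol, giving 1.08084 Si and 2.16168 O.
Oxygen sums to 2.89521; scaling by 8/2.89521 = 2.76318 puts the formula on 8 O.
K: 0.27114 × 2.76318 = 0.749 atoms per formula unit.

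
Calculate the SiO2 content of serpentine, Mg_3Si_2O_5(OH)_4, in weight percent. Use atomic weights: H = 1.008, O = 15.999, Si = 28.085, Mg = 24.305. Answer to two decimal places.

Molar mass of Mg_3Si_2O_5(OH)_4 = 3*24.305 + 2*28.085 + 9*15.999 + 4*1.008 = 277.108 g/mol.
Each formula unit contains 2 Si, equivalent to 2/1 = 2.0000 mol SiO2.
M(SiO2) = 1×28.085 + 2×15.999 = 60.083 g/mol.
Mass of SiO2 per formula unit = 2.0000 × 60.083 = 120.166 g.
SiO2 wt% = 120.166 / 277.108 × 100 = 43.36%.

43.36 wt%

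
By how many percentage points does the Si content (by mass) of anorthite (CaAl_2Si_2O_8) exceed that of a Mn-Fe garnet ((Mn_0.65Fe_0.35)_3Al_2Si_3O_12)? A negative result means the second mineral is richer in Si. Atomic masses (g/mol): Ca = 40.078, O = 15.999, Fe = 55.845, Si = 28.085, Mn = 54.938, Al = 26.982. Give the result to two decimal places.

Si in CaAl_2Si_2O_8: molar mass 278.204 g/mol; 2×28.085 = 56.170 g → 20.19 wt%.
Si in (Mn_0.65Fe_0.35)_3Al_2Si_3O_12: molar mass 495.973 g/mol; 3×28.085 = 84.255 g → 16.99 wt%.
Difference = 20.19 − 16.99 = 3.20 percentage points.

3.20 percentage points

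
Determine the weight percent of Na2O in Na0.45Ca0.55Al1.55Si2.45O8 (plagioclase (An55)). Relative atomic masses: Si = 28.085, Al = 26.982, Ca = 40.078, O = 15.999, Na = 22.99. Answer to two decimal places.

M(Na0.45Ca0.55Al1.55Si2.45O8) = 271.011 g/mol; M(Na2O) = 61.979 g/mol.
Moles Na2O per formula unit = 0.45 Na ÷ 2 = 0.2250.
Na2O fraction = (0.2250 × 61.979) / 271.011 = 13.945/271.011 = 0.0515.

5.15 wt%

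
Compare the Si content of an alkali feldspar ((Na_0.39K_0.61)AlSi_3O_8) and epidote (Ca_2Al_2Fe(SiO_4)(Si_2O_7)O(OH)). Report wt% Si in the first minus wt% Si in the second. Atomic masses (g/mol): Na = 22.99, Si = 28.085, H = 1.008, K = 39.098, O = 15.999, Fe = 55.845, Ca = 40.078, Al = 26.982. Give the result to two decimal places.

First mineral: 84.255 g Si in 272.045 g formula = 30.97 wt% Si.
Second mineral: 84.255 g Si in 483.215 g formula = 17.44 wt% Si.
30.97% − 17.44% gives a difference of 13.53 percentage points.

13.53 percentage points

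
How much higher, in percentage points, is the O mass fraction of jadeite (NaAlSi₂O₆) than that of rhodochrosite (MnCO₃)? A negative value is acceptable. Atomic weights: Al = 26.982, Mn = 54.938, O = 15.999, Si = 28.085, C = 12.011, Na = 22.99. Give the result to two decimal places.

5.73 percentage points

O in NaAlSi₂O₆: molar mass 202.136 g/mol; 6×15.999 = 95.994 g → 47.49 wt%.
O in MnCO₃: molar mass 114.946 g/mol; 3×15.999 = 47.997 g → 41.76 wt%.
Difference = 47.49 − 41.76 = 5.73 percentage points.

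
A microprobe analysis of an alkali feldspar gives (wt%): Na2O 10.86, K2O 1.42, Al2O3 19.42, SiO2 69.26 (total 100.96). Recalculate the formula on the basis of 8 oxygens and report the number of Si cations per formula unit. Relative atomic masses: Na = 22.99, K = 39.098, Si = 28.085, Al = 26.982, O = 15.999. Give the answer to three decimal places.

Na2O (M=61.979): mol = 0.17522; Na = 0.35044, O = 0.17522.
K2O (M=94.195): mol = 0.01508; K = 0.03016, O = 0.01508.
Al2O3 (M=101.961): mol = 0.19046; Al = 0.38092, O = 0.57138.
SiO2 (M=60.083): mol = 1.15274; Si = 1.15274, O = 2.30548.
ΣO = 3.06716; factor = 8/ΣO = 2.60828.
Si apfu = 1.15274 × 2.60828 = 3.007.

3.007 Si apfu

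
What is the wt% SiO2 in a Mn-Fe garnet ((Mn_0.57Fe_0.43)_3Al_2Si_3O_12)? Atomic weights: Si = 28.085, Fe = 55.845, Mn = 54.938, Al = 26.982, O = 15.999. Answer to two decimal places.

M((Mn_0.57Fe_0.43)_3Al_2Si_3O_12) = 496.191 g/mol; M(SiO2) = 60.083 g/mol.
Moles SiO2 per formula unit = 3 Si ÷ 1 = 3.0000.
SiO2 fraction = (3.0000 × 60.083) / 496.191 = 180.249/496.191 = 0.3633.

36.33 wt%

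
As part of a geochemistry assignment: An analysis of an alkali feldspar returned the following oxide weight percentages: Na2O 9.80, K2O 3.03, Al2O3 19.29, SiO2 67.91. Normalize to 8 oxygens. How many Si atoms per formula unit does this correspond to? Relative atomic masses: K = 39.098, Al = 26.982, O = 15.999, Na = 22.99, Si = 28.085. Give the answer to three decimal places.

Na2O (M=61.979): mol = 0.15812; Na = 0.31624, O = 0.15812.
K2O (M=94.195): mol = 0.03217; K = 0.06434, O = 0.03217.
Al2O3 (M=101.961): mol = 0.18919; Al = 0.37838, O = 0.56757.
SiO2 (M=60.083): mol = 1.13027; Si = 1.13027, O = 2.26054.
ΣO = 3.01840; factor = 8/ΣO = 2.65041.
Si apfu = 1.13027 × 2.65041 = 2.996.

2.996 Si apfu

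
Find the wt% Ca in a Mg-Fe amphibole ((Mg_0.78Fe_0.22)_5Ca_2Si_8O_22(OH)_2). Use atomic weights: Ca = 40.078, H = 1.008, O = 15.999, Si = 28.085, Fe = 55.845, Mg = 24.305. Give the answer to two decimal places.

9.46 wt%

Molar mass of (Mg_0.78Fe_0.22)_5Ca_2Si_8O_22(OH)_2: 3.90*24.305 + 1.10*55.845 + 2*40.078 + 8*28.085 + 24*15.999 + 2*1.008 = 847.047 g/mol.
Mass of Ca per formula unit: 2 × 40.078 = 80.156 g.
Weight fraction Ca = 80.156 / 847.047 = 0.0946.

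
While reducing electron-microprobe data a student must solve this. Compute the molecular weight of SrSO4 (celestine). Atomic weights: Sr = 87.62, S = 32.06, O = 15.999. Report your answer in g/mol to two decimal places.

The formula mass is the sum 1*87.62 + 1*32.06 + 4*15.999.

183.68 g/mol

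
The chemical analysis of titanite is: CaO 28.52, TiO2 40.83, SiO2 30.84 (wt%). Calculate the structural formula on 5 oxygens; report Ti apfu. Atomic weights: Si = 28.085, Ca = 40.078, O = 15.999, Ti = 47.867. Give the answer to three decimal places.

0.999 Ti apfu

CaO: 28.52/56.077 = 0.50859 mol → 0.50859 mol Ca, 0.50859 mol O.
TiO2: 40.83/79.865 = 0.51124 mol → 0.51124 mol Ti, 1.02248 mol O.
SiO2: 30.84/60.083 = 0.51329 mol → 0.51329 mol Si, 1.02658 mol O.
Total oxygen = 2.55765 mol. Normalization factor = 5/2.55765 = 1.95492.
Ti per 5 O = 0.51124 × 1.95492 = 0.999.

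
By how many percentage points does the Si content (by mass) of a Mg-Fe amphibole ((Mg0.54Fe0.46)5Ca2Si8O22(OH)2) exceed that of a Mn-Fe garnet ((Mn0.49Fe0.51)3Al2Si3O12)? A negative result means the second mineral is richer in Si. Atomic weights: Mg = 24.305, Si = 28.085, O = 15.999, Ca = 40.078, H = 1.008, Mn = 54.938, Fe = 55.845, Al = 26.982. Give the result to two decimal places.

8.42 percentage points

First mineral: 224.680 g Si in 884.895 g formula = 25.39 wt% Si.
Second mineral: 84.255 g Si in 496.409 g formula = 16.97 wt% Si.
25.39% − 16.97% gives a difference of 8.42 percentage points.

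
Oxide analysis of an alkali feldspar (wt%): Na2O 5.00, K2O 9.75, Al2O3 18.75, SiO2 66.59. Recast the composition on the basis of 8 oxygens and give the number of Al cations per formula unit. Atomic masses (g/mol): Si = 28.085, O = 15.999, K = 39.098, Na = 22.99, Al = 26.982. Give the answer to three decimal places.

Na2O (M=61.979): mol = 0.08067; Na = 0.16134, O = 0.08067.
K2O (M=94.195): mol = 0.10351; K = 0.20702, O = 0.10351.
Al2O3 (M=101.961): mol = 0.18389; Al = 0.36778, O = 0.55167.
SiO2 (M=60.083): mol = 1.10830; Si = 1.10830, O = 2.21660.
ΣO = 2.95245; factor = 8/ΣO = 2.70961.
Al apfu = 0.36778 × 2.70961 = 0.997.

0.997 Al apfu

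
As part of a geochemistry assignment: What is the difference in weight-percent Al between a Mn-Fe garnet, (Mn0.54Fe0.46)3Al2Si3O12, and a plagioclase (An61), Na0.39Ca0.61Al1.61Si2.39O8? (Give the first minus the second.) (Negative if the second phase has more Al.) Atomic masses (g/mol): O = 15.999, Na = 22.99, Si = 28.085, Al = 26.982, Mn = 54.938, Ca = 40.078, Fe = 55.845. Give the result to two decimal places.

First mineral: 53.964 g Al in 496.273 g formula = 10.87 wt% Al.
Second mineral: 43.441 g Al in 271.970 g formula = 15.97 wt% Al.
10.87% − 15.97% gives a difference of -5.10 percentage points.

-5.10 percentage points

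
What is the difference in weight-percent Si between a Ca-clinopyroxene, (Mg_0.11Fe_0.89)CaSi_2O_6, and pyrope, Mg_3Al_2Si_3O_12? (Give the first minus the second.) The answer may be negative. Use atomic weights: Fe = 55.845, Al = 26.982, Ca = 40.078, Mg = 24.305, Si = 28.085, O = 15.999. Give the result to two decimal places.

2.06 percentage points

Si in (Mg_0.11Fe_0.89)CaSi_2O_6: molar mass 244.618 g/mol; 2×28.085 = 56.170 g → 22.96 wt%.
Si in Mg_3Al_2Si_3O_12: molar mass 403.122 g/mol; 3×28.085 = 84.255 g → 20.90 wt%.
Difference = 22.96 − 20.90 = 2.06 percentage points.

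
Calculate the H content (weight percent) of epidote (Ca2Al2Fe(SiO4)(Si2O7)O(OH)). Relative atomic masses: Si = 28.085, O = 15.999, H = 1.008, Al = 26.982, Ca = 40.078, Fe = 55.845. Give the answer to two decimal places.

M(Ca2Al2Fe(SiO4)(Si2O7)O(OH)) = 483.215 g/mol.
H contributes 1 × 1.008 = 1.008 g per mole.
1.008/483.215 = 0.0021 → 0.21%.

0.21 weight percent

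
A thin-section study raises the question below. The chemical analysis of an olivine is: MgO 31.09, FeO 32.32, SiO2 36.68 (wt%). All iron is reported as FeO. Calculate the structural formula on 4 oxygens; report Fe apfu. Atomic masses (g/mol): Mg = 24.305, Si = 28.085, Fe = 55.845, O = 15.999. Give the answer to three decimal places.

MgO (M=40.304): mol = 0.77139; Mg = 0.77139, O = 0.77139.
FeO (M=71.844): mol = 0.44986; Fe = 0.44986, O = 0.44986.
SiO2 (M=60.083): mol = 0.61049; Si = 0.61049, O = 1.22098.
ΣO = 2.44223; factor = 4/ΣO = 1.63785.
Fe apfu = 0.44986 × 1.63785 = 0.737.

0.737 Fe apfu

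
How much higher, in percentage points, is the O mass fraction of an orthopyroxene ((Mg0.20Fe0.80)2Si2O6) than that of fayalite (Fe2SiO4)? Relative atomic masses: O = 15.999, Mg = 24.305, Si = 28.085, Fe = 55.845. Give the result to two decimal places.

First mineral: 95.994 g O in 251.238 g formula = 38.21 wt% O.
Second mineral: 63.996 g O in 203.771 g formula = 31.41 wt% O.
38.21% − 31.41% gives a difference of 6.80 percentage points.

6.80 percentage points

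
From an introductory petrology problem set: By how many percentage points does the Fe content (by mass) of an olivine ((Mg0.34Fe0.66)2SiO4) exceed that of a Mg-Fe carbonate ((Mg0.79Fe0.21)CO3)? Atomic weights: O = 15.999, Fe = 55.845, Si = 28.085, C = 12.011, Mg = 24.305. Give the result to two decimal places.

27.53 percentage points

M((Mg0.34Fe0.66)2SiO4) = 182.324 g/mol, so wt% Fe = 73.715/182.324 × 100 = 40.43%.
M((Mg0.79Fe0.21)CO3) = 90.936 g/mol, so wt% Fe = 11.727/90.936 × 100 = 12.90%.
40.43 − 12.90 = 27.53 pp.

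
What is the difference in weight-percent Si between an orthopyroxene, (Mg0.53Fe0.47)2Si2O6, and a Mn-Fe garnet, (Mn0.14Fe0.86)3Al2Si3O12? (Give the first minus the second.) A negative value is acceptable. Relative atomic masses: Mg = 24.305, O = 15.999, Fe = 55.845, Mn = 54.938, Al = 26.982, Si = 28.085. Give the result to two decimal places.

Si in (Mg0.53Fe0.47)2Si2O6: molar mass 230.422 g/mol; 2×28.085 = 56.170 g → 24.38 wt%.
Si in (Mn0.14Fe0.86)3Al2Si3O12: molar mass 497.361 g/mol; 3×28.085 = 84.255 g → 16.94 wt%.
Difference = 24.38 − 16.94 = 7.44 percentage points.

7.44 percentage points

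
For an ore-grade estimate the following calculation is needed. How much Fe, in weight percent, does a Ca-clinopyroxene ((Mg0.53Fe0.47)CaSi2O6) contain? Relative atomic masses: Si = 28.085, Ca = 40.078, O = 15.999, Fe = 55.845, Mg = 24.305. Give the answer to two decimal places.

M((Mg0.53Fe0.47)CaSi2O6) = 231.371 g/mol.
Fe contributes 0.47 × 55.845 = 26.247 g per mole.
26.247/231.371 = 0.1134 → 11.34%.

11.34 weight percent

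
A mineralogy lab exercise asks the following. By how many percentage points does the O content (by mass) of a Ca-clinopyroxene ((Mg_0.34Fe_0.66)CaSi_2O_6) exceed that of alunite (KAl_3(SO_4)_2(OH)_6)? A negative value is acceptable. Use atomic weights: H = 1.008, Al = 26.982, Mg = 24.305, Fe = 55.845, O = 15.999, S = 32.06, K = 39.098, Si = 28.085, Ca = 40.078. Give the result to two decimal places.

O in (Mg_0.34Fe_0.66)CaSi_2O_6: molar mass 237.363 g/mol; 6×15.999 = 95.994 g → 40.44 wt%.
O in KAl_3(SO_4)_2(OH)_6: molar mass 414.198 g/mol; 14×15.999 = 223.986 g → 54.08 wt%.
Difference = 40.44 − 54.08 = -13.64 percentage points.

-13.64 percentage points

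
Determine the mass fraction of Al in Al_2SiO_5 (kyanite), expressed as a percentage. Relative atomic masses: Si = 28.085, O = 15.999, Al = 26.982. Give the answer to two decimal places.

Formula mass = 2*26.982 + 1*28.085 + 5*15.999 = 162.044 g/mol, of which 53.964 g is Al.
So Al makes up 53.964/162.044 = 0.3330 of the mass, i.e. 33.30%.

33.30 wt%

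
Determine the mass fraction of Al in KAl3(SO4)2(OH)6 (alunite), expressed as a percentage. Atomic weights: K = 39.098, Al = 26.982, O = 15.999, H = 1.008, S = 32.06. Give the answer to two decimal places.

M(KAl3(SO4)2(OH)6) = 414.198 g/mol.
Al contributes 3 × 26.982 = 80.946 g per mole.
80.946/414.198 = 0.1954 → 19.54%.

19.54 mass %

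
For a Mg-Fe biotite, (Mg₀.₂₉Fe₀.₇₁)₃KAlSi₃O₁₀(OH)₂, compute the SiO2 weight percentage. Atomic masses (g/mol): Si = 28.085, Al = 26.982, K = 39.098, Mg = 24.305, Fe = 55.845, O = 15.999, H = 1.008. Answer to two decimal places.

37.21 wt%

Formula mass = 484.434 g/mol.
3 Si → 3.0000 mol SiO2 per formula unit; M(SiO2) = 60.083, so SiO2 mass = 180.249 g.
180.249/484.434 × 100 = 37.21 wt%.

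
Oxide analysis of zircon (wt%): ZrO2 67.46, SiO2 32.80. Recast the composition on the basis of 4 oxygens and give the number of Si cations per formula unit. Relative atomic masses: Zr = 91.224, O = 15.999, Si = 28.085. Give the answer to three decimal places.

0.999 Si apfu

67.46 wt% ZrO2 ÷ 123.222 g/mol = 0.54747 mol, giving 0.54747 Zr and 1.09494 O.
32.80 wt% SiO2 ÷ 60.083 g/mol = 0.54591 mol, giving 0.54591 Si and 1.09182 O.
Oxygen sums to 2.18676; scaling by 4/2.18676 = 1.82919 puts the formula on 4 O.
Si: 0.54591 × 1.82919 = 0.999 atoms per formula unit.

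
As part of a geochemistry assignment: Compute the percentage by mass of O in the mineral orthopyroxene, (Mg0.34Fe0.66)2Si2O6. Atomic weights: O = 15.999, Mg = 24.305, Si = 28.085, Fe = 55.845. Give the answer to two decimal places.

Molar mass of (Mg0.34Fe0.66)2Si2O6: 0.68×24.305 + 1.32×55.845 + 2×28.085 + 6×15.999 = 242.407 g/mol.
Mass of O per formula unit: 6 × 15.999 = 95.994 g.
Weight fraction O = 95.994 / 242.407 = 0.3960.

39.60 wt%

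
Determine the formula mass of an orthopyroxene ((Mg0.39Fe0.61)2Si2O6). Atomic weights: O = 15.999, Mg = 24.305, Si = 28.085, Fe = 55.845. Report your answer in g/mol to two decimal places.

M = 0.78·24.305 + 1.22·55.845 + 2·28.085 + 6·15.999

239.25 g/mol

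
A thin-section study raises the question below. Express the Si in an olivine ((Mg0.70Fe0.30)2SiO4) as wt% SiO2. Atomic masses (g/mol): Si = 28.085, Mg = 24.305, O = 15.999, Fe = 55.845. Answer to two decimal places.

Molar mass of (Mg0.70Fe0.30)2SiO4 = 1.40*24.305 + 0.60*55.845 + 1*28.085 + 4*15.999 = 159.615 g/mol.
Each formula unit contains 1 Si, equivalent to 1/1 = 1.0000 mol SiO2.
M(SiO2) = 1×28.085 + 2×15.999 = 60.083 g/mol.
Mass of SiO2 per formula unit = 1.0000 × 60.083 = 60.083 g.
SiO2 wt% = 60.083 / 159.615 × 100 = 37.64%.

37.64 wt%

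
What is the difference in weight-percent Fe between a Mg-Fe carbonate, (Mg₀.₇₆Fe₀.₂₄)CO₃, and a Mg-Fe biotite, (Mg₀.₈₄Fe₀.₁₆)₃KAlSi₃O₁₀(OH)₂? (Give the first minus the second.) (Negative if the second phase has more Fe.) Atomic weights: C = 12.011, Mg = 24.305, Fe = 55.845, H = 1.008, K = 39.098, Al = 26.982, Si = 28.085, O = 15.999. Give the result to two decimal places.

Fe in (Mg₀.₇₆Fe₀.₂₄)CO₃: molar mass 91.883 g/mol; 0.24×55.845 = 13.403 g → 14.59 wt%.
Fe in (Mg₀.₈₄Fe₀.₁₆)₃KAlSi₃O₁₀(OH)₂: molar mass 432.393 g/mol; 0.48×55.845 = 26.806 g → 6.20 wt%.
Difference = 14.59 − 6.20 = 8.39 percentage points.

8.39 percentage points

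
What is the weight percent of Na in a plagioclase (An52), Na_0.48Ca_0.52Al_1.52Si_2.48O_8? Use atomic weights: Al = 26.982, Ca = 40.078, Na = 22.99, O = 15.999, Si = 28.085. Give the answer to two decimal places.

4.08 wt%

M(Na_0.48Ca_0.52Al_1.52Si_2.48O_8) = 270.531 g/mol.
Na contributes 0.48 × 22.99 = 11.035 g per mole.
11.035/270.531 = 0.0408 → 4.08%.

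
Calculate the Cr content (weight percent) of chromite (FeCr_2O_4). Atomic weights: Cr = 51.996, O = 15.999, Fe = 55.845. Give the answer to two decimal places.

Formula mass = 1·55.845 + 2·51.996 + 4·15.999 = 223.833 g/mol, of which 103.992 g is Cr.
So Cr makes up 103.992/223.833 = 0.4646 of the mass, i.e. 46.46%.

46.46 weight percent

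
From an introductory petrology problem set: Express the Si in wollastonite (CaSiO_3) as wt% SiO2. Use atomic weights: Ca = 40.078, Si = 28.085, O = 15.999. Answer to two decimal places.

51.72 wt%

Molar mass of CaSiO_3 = 1×40.078 + 1×28.085 + 3×15.999 = 116.160 g/mol.
Each formula unit contains 1 Si, equivalent to 1/1 = 1.0000 mol SiO2.
M(SiO2) = 1×28.085 + 2×15.999 = 60.083 g/mol.
Mass of SiO2 per formula unit = 1.0000 × 60.083 = 60.083 g.
SiO2 wt% = 60.083 / 116.160 × 100 = 51.72%.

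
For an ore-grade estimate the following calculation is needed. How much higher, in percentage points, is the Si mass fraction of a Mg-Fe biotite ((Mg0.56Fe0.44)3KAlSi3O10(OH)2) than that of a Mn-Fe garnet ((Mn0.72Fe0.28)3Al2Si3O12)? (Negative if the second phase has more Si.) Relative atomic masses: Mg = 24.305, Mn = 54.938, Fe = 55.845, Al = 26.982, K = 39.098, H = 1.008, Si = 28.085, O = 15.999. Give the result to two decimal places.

1.37 percentage points

First mineral: 84.255 g Si in 458.887 g formula = 18.36 wt% Si.
Second mineral: 84.255 g Si in 495.783 g formula = 16.99 wt% Si.
18.36% − 16.99% gives a difference of 1.37 percentage points.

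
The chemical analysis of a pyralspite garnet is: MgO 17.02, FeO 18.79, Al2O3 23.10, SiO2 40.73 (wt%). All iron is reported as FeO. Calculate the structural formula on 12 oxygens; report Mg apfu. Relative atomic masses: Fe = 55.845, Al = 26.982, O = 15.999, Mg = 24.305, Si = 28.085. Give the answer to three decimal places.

MgO (M=40.304): mol = 0.42229; Mg = 0.42229, O = 0.42229.
FeO (M=71.844): mol = 0.26154; Fe = 0.26154, O = 0.26154.
Al2O3 (M=101.961): mol = 0.22656; Al = 0.45312, O = 0.67968.
SiO2 (M=60.083): mol = 0.67790; Si = 0.67790, O = 1.35580.
ΣO = 2.71931; factor = 12/ΣO = 4.41288.
Mg apfu = 0.42229 × 4.41288 = 1.864.

1.864 Mg apfu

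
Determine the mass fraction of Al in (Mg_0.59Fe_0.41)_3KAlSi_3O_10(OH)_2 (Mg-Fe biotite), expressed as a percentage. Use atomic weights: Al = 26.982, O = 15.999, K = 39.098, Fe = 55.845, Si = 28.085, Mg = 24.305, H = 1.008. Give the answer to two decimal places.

Formula mass = 1.77*24.305 + 1.23*55.845 + 1*39.098 + 1*26.982 + 3*28.085 + 12*15.999 + 2*1.008 = 456.048 g/mol, of which 26.982 g is Al.
So Al makes up 26.982/456.048 = 0.0592 of the mass, i.e. 5.92%.

5.92 weight percent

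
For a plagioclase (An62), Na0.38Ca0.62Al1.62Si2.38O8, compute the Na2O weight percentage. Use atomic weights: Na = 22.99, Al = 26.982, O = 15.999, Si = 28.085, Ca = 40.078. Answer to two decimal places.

Molar mass of Na0.38Ca0.62Al1.62Si2.38O8 = 0.38×22.99 + 0.62×40.078 + 1.62×26.982 + 2.38×28.085 + 8×15.999 = 272.130 g/mol.
Each formula unit contains 0.38 Na, equivalent to 0.38/2 = 0.1900 mol Na2O.
M(Na2O) = 2×22.99 + 1×15.999 = 61.979 g/mol.
Mass of Na2O per formula unit = 0.1900 × 61.979 = 11.776 g.
Na2O wt% = 11.776 / 272.130 × 100 = 4.33%.

4.33 wt%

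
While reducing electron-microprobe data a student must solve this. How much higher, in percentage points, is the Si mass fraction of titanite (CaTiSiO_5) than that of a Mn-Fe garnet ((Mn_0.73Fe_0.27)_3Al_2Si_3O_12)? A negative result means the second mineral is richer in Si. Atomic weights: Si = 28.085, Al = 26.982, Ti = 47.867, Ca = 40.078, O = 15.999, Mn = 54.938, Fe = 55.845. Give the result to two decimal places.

Si in CaTiSiO_5: molar mass 196.025 g/mol; 1×28.085 = 28.085 g → 14.33 wt%.
Si in (Mn_0.73Fe_0.27)_3Al_2Si_3O_12: molar mass 495.756 g/mol; 3×28.085 = 84.255 g → 17.00 wt%.
Difference = 14.33 − 17.00 = -2.67 percentage points.

-2.67 percentage points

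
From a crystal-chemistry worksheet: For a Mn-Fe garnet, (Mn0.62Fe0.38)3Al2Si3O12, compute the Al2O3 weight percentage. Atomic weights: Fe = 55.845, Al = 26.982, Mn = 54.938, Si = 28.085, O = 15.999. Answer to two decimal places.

Molar mass of (Mn0.62Fe0.38)3Al2Si3O12 = 1.86*54.938 + 1.14*55.845 + 2*26.982 + 3*28.085 + 12*15.999 = 496.055 g/mol.
Each formula unit contains 2 Al, equivalent to 2/2 = 1.0000 mol Al2O3.
M(Al2O3) = 2×26.982 + 3×15.999 = 101.961 g/mol.
Mass of Al2O3 per formula unit = 1.0000 × 101.961 = 101.961 g.
Al2O3 wt% = 101.961 / 496.055 × 100 = 20.55%.

20.55 wt%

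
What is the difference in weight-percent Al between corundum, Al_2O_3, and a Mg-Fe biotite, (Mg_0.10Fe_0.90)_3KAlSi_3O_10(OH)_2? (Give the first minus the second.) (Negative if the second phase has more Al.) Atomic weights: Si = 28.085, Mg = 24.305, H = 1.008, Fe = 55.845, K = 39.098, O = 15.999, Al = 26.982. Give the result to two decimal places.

47.56 percentage points

First mineral: 53.964 g Al in 101.961 g formula = 52.93 wt% Al.
Second mineral: 26.982 g Al in 502.412 g formula = 5.37 wt% Al.
52.93% − 5.37% gives a difference of 47.56 percentage points.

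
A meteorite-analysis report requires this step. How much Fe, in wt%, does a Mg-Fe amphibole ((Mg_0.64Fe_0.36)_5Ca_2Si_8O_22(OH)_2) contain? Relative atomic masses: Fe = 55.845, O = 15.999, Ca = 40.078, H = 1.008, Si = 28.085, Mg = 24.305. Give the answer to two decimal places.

Molar mass of (Mg_0.64Fe_0.36)_5Ca_2Si_8O_22(OH)_2: 3.20*24.305 + 1.80*55.845 + 2*40.078 + 8*28.085 + 24*15.999 + 2*1.008 = 869.125 g/mol.
Mass of Fe per formula unit: 1.80 × 55.845 = 100.521 g.
Weight fraction Fe = 100.521 / 869.125 = 0.1157.

11.57 wt%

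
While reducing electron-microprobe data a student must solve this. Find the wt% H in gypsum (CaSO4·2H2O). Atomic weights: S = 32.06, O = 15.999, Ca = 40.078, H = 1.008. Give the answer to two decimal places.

Molar mass of CaSO4·2H2O: 1×40.078 + 1×32.06 + 6×15.999 + 4×1.008 = 172.164 g/mol.
Mass of H per formula unit: 4 × 1.008 = 4.032 g.
Weight fraction H = 4.032 / 172.164 = 0.0234.

2.34 weight percent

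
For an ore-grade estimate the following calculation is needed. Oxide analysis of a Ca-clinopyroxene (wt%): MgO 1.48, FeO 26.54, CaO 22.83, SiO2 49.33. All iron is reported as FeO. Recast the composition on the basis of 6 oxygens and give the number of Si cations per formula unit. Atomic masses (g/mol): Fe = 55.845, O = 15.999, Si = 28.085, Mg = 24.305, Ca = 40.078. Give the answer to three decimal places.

1.48 wt% MgO ÷ 40.304 g/mol = 0.03672 mol, giving 0.03672 Mg and 0.03672 O.
26.54 wt% FeO ÷ 71.844 g/mol = 0.36941 mol, giving 0.36941 Fe and 0.36941 O.
22.83 wt% CaO ÷ 56.077 g/mol = 0.40712 mol, giving 0.40712 Ca and 0.40712 O.
49.33 wt% SiO2 ÷ 60.083 g/mol = 0.82103 mol, giving 0.82103 Si and 1.64206 O.
Oxygen sums to 2.45531; scaling by 6/2.45531 = 2.44368 puts the formula on 6 O.
Si: 0.82103 × 2.44368 = 2.006 atoms per formula unit.

2.006 Si apfu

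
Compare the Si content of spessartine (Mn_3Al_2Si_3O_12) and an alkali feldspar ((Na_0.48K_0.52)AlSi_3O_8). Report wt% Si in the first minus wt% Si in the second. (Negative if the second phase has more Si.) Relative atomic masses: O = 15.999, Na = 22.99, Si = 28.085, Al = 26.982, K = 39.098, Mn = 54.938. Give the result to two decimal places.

First mineral: 84.255 g Si in 495.021 g formula = 17.02 wt% Si.
Second mineral: 84.255 g Si in 270.595 g formula = 31.14 wt% Si.
17.02% − 31.14% gives a difference of -14.12 percentage points.

-14.12 percentage points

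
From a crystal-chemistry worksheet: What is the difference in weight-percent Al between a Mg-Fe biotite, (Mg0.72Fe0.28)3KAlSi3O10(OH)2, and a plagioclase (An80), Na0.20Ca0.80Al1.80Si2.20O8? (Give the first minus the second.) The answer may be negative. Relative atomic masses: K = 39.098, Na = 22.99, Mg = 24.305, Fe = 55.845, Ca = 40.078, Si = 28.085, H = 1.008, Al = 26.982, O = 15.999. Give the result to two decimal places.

-11.58 percentage points

Al in (Mg0.72Fe0.28)3KAlSi3O10(OH)2: molar mass 443.748 g/mol; 1×26.982 = 26.982 g → 6.08 wt%.
Al in Na0.20Ca0.80Al1.80Si2.20O8: molar mass 275.007 g/mol; 1.80×26.982 = 48.568 g → 17.66 wt%.
Difference = 6.08 − 17.66 = -11.58 percentage points.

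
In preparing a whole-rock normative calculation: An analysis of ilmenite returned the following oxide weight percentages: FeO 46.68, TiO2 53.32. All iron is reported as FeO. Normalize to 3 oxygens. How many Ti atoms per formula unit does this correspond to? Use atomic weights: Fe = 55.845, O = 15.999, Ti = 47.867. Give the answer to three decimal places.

1.009 Ti apfu

46.68 wt% FeO ÷ 71.844 g/mol = 0.64974 mol, giving 0.64974 Fe and 0.64974 O.
53.32 wt% TiO2 ÷ 79.865 g/mol = 0.66763 mol, giving 0.66763 Ti and 1.33526 O.
Oxygen sums to 1.98500; scaling by 3/1.98500 = 1.51134 puts the formula on 3 O.
Ti: 0.66763 × 1.51134 = 1.009 atoms per formula unit.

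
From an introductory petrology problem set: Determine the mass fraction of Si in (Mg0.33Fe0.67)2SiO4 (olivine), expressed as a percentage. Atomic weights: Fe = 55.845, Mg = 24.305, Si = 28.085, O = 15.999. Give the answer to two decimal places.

15.35 weight percent

Formula mass = 0.66·24.305 + 1.34·55.845 + 1·28.085 + 4·15.999 = 182.955 g/mol, of which 28.085 g is Si.
So Si makes up 28.085/182.955 = 0.1535 of the mass, i.e. 15.35%.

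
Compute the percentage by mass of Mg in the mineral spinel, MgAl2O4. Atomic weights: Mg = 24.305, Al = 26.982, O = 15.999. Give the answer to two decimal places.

17.08 mass %

Formula mass = 1×24.305 + 2×26.982 + 4×15.999 = 142.265 g/mol, of which 24.305 g is Mg.
So Mg makes up 24.305/142.265 = 0.1708 of the mass, i.e. 17.08%.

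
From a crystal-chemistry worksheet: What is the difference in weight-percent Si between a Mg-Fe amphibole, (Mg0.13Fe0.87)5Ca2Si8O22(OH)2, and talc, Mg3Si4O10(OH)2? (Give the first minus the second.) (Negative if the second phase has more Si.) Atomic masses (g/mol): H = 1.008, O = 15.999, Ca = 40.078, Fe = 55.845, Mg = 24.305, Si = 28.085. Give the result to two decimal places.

-5.96 percentage points

First mineral: 224.680 g Si in 949.552 g formula = 23.66 wt% Si.
Second mineral: 112.340 g Si in 379.259 g formula = 29.62 wt% Si.
23.66% − 29.62% gives a difference of -5.96 percentage points.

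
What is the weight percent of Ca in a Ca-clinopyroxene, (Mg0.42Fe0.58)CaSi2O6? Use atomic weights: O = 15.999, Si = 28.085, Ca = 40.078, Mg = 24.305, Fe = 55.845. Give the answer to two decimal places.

17.07 mass %

Molar mass of (Mg0.42Fe0.58)CaSi2O6: 0.42*24.305 + 0.58*55.845 + 1*40.078 + 2*28.085 + 6*15.999 = 234.840 g/mol.
Mass of Ca per formula unit: 1 × 40.078 = 40.078 g.
Weight fraction Ca = 40.078 / 234.840 = 0.1707.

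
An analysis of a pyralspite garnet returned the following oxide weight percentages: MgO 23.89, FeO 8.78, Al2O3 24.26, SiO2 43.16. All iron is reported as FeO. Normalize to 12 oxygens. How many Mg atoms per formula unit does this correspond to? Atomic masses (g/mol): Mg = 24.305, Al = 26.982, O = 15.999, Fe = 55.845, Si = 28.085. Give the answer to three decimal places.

2.482 Mg apfu

MgO (M=40.304): mol = 0.59275; Mg = 0.59275, O = 0.59275.
FeO (M=71.844): mol = 0.12221; Fe = 0.12221, O = 0.12221.
Al2O3 (M=101.961): mol = 0.23793; Al = 0.47586, O = 0.71379.
SiO2 (M=60.083): mol = 0.71834; Si = 0.71834, O = 1.43668.
ΣO = 2.86543; factor = 12/ΣO = 4.18785.
Mg apfu = 0.59275 × 4.18785 = 2.482.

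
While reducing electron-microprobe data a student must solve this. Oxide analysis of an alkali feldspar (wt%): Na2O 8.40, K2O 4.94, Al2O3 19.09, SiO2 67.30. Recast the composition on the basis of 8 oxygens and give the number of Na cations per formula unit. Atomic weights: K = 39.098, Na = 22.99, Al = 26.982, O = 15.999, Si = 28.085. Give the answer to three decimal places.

8.40 wt% Na2O ÷ 61.979 g/mol = 0.13553 mol, giving 0.27106 Na and 0.13553 O.
4.94 wt% K2O ÷ 94.195 g/mol = 0.05244 mol, giving 0.10488 K and 0.05244 O.
19.09 wt% Al2O3 ÷ 101.961 g/mol = 0.18723 mol, giving 0.37446 Al and 0.56169 O.
67.30 wt% SiO2 ÷ 60.083 g/mol = 1.12012 mol, giving 1.12012 Si and 2.24024 O.
Oxygen sums to 2.98990; scaling by 8/2.98990 = 2.67567 puts the formula on 8 O.
Na: 0.27106 × 2.67567 = 0.725 atoms per formula unit.

0.725 Na apfu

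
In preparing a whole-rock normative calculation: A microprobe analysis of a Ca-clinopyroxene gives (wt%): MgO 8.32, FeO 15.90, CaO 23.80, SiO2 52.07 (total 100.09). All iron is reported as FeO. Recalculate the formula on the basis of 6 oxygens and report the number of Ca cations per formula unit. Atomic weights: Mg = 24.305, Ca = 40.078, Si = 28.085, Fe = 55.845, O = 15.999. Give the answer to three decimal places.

MgO: 8.32/40.304 = 0.20643 mol → 0.20643 mol Mg, 0.20643 mol O.
FeO: 15.90/71.844 = 0.22131 mol → 0.22131 mol Fe, 0.22131 mol O.
CaO: 23.80/56.077 = 0.42442 mol → 0.42442 mol Ca, 0.42442 mol O.
SiO2: 52.07/60.083 = 0.86663 mol → 0.86663 mol Si, 1.73326 mol O.
Total oxygen = 2.58542 mol. Normalization factor = 6/2.58542 = 2.32071.
Ca per 6 O = 0.42442 × 2.32071 = 0.985.

0.985 Ca apfu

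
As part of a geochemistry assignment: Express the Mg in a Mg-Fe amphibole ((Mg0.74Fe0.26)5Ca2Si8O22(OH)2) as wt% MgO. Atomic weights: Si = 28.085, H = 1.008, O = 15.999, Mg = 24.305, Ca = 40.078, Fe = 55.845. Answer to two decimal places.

Formula mass = 853.355 g/mol.
3.70 Mg → 3.7000 mol MgO per formula unit; M(MgO) = 40.304, so MgO mass = 149.125 g.
149.125/853.355 × 100 = 17.48 wt%.

17.48 wt%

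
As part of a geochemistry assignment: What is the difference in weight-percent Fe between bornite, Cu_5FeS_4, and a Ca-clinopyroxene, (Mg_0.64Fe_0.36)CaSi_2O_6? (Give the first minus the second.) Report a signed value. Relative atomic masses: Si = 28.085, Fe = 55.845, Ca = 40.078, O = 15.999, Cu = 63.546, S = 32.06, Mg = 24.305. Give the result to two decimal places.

First mineral: 55.845 g Fe in 501.815 g formula = 11.13 wt% Fe.
Second mineral: 20.104 g Fe in 227.901 g formula = 8.82 wt% Fe.
11.13% − 8.82% gives a difference of 2.31 percentage points.

2.31 percentage points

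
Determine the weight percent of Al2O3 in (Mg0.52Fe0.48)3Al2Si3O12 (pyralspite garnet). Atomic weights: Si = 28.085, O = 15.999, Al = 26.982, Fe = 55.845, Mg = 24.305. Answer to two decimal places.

Formula mass = 448.540 g/mol.
2 Al → 1.0000 mol Al2O3 per formula unit; M(Al2O3) = 101.961, so Al2O3 mass = 101.961 g.
101.961/448.540 × 100 = 22.73 wt%.

22.73 wt%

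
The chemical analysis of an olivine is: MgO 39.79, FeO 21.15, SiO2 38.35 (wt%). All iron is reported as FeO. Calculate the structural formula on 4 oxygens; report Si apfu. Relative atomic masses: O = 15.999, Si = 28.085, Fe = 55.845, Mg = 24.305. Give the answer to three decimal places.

39.79 wt% MgO ÷ 40.304 g/mol = 0.98725 mol, giving 0.98725 Mg and 0.98725 O.
21.15 wt% FeO ÷ 71.844 g/mol = 0.29439 mol, giving 0.29439 Fe and 0.29439 O.
38.35 wt% SiO2 ÷ 60.083 g/mol = 0.63828 mol, giving 0.63828 Si and 1.27656 O.
Oxygen sums to 2.55820; scaling by 4/2.55820 = 1.56360 puts the formula on 4 O.
Si: 0.63828 × 1.56360 = 0.998 atoms per formula unit.

0.998 Si apfu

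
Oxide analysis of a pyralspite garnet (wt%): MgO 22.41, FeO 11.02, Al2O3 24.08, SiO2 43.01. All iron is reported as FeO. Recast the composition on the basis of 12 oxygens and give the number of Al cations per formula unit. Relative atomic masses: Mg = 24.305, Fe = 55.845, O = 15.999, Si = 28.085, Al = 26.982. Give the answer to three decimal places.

1.989 Al apfu

22.41 wt% MgO ÷ 40.304 g/mol = 0.55602 mol, giving 0.55602 Mg and 0.55602 O.
11.02 wt% FeO ÷ 71.844 g/mol = 0.15339 mol, giving 0.15339 Fe and 0.15339 O.
24.08 wt% Al2O3 ÷ 101.961 g/mol = 0.23617 mol, giving 0.47234 Al and 0.70851 O.
43.01 wt% SiO2 ÷ 60.083 g/mol = 0.71584 mol, giving 0.71584 Si and 1.43168 O.
Oxygen sums to 2.84960; scaling by 12/2.84960 = 4.21112 puts the formula on 12 O.
Al: 0.47234 × 4.21112 = 1.989 atoms per formula unit.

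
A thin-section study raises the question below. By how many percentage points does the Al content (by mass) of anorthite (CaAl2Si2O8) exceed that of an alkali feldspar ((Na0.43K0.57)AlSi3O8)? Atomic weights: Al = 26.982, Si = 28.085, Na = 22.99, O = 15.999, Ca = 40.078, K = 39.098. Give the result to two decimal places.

First mineral: 53.964 g Al in 278.204 g formula = 19.40 wt% Al.
Second mineral: 26.982 g Al in 271.401 g formula = 9.94 wt% Al.
19.40% − 9.94% gives a difference of 9.46 percentage points.

9.46 percentage points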